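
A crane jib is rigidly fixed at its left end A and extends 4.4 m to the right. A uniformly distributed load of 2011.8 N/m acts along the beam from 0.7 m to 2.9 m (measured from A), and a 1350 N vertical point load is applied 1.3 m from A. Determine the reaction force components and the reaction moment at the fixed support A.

A_x = 0, A_y = 5776 N, M_A = 9722 N·m

Resultant of the distributed load: 2011.8 × 2.2 = 4425.96 N at 1.8 m from A.
ΣF_x = 0: A_x = 0.
ΣF_y = 0: A_y − 2011.8·2.2 − 1350 = 0 → A_y = 5776 N.
ΣM about A: M_A − (2011.8·2.2)·1.8 − 1350·1.3 = 0 → M_A = 9722 N·m.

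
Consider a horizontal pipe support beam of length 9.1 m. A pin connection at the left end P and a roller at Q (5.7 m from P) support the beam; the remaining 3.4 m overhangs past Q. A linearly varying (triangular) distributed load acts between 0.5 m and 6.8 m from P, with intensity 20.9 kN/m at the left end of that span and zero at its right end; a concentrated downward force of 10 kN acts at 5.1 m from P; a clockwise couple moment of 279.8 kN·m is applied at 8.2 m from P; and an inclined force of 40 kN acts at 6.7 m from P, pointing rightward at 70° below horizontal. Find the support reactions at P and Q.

P_x = -13.68 kN, P_y = -18.82 kN, Q_y = 132.2 kN

Resultant of the triangular load: ½ × 20.9 × 6.3 = 65.835 kN, acting at 2.6 m from P (one-third of the span from the peak).
Taking moments about P: Q_y·5.7 − (½·20.9·6.3)·2.6 − 10·5.1 − 279.8 − 40·sin70°·6.7 = 0 → Q_y = 753.809/5.7 = 132.247 ≈ 132.2 kN.
ΣF_y = 0: P_y + 132.247 − ½·20.9·6.3 − 10 − 40·sin70° = 0 → P_y = -18.82 kN.
ΣF_x = 0: P_x + 40·cos70° = 0 → P_x = -13.68 kN.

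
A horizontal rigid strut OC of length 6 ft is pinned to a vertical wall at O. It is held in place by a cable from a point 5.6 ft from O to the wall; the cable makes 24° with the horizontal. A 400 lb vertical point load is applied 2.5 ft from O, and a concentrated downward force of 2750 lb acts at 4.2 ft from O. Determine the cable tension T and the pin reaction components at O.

ΣM about O: T·sin24°·5.6 − 400·2.5 − 2750·4.2 = 0 → T = 12550/(5.6·0.406737) = 5509.88 ≈ 5510 lb.
ΣF_x = 0: O_x − T·cos24° = 0 → O_x = 5509.88 × 0.913545 = 5034 lb.
ΣF_y = 0: O_y + T·sin24° − 400 − 2750 = 0 → O_y = 3150 − 5509.88 × 0.406737 = 908.9 lb.

T = 5510 lb, O_x = 5034 lb, O_y = 908.9 lb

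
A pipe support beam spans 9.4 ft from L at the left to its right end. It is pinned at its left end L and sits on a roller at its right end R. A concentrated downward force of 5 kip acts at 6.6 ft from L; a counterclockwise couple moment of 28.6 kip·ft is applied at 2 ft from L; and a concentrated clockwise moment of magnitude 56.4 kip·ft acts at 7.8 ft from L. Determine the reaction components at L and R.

L_x = 0, L_y = -1.468 kip, R_y = 6.468 kip

Moments about L: R_y·9.4 − 5·6.6 + 28.6 − 56.4 = 0 → R_y = 60.8/9.4 = 6.46809 ≈ 6.468 kip.
ΣF_y = 0: L_y + 6.46809 − 5 = 0 → L_y = -1.468 kip.
ΣF_x = 0: no horizontal applied forces, so L_x = 0.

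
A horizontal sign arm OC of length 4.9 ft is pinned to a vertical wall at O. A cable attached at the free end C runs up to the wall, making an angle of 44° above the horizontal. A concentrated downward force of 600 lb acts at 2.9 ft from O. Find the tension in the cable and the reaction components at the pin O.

ΣM about O: T·sin44°·4.9 − 600·2.9 = 0 → T = 1740/(4.9·0.694658) = 511.19 ≈ 511.2 lb.
ΣF_x = 0: O_x − T·cos44° = 0 → O_x = 511.19 × 0.71934 = 367.7 lb.
ΣF_y = 0: O_y + T·sin44° − 600 = 0 → O_y = 600 − 511.19 × 0.694658 = 244.9 lb.

T = 511.2 lb, O_x = 367.7 lb, O_y = 244.9 lb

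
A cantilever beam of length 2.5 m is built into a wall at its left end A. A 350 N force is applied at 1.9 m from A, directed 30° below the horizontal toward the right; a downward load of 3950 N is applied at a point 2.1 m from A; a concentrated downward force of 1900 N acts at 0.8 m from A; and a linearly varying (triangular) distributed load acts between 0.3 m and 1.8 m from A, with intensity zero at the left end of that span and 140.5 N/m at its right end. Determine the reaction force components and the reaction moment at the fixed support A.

A_x = -303.1 N, A_y = 6130 N, M_A = 10280 N·m

Resultant of the triangular load: ½ × 140.5 × 1.5 = 105.375 N, acting at 1.3 m from A (one-third of the span from the peak).
ΣF_x = 0: A_x + 350·cos30° = 0 → A_x = -303.1 N.
ΣF_y = 0: A_y − 350·sin30° − 3950 − 1900 − ½·140.5·1.5 = 0 → A_y = 6130 N.
ΣM about A: M_A − 350·sin30°·1.9 − 3950·2.1 − 1900·0.8 − (½·140.5·1.5)·1.3 = 0 → M_A = 10280 N·m.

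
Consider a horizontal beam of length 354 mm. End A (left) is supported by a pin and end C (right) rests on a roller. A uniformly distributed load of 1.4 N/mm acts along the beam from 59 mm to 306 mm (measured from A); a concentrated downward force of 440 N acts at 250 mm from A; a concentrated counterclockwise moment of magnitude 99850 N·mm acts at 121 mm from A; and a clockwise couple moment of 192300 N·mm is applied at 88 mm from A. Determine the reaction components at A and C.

Resultant of the distributed load: 1.4 × 247 = 345.8 N at 182.5 mm from A.
ΣM about A: C_y·354 − (1.4·247)·182.5 − 440·250 + 99850 − 192300 = 0 → C_y = 265558.5/354 = 750.165 ≈ 750.2 N.
ΣF_y = 0: A_y + 750.165 − 1.4·247 − 440 = 0 → A_y = 35.63 N.
ΣF_x = 0: no horizontal applied forces, so A_x = 0.

A_x = 0, A_y = 35.63 N, C_y = 750.2 N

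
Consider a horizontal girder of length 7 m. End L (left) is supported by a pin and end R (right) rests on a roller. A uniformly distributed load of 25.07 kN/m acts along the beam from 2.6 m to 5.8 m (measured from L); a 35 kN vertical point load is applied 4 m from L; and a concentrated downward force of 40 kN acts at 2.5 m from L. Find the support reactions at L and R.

L_x = 0, L_y = 72.80 kN, R_y = 82.42 kN

Resultant of the distributed load: 25.07 × 3.2 = 80.224 kN at 4.2 m from L.
Moments about L: R_y·7 − (25.07·3.2)·4.2 − 35·4 − 40·2.5 = 0 → R_y = 576.9408/7 = 82.4201 ≈ 82.42 kN.
ΣF_y = 0: L_y + 82.4201 − 25.07·3.2 − 35 − 40 = 0 → L_y = 72.80 kN.
ΣF_x = 0: no horizontal applied forces, so L_x = 0.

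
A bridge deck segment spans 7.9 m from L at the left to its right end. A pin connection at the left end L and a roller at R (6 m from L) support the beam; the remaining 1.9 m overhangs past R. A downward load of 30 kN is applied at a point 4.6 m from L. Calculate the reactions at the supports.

Moments about L: R_y·6 − 30·4.6 = 0 → R_y = 138/6 = 23.00 kN.
ΣF_y = 0: L_y + 23 − 30 = 0 → L_y = 7.000 kN.
ΣF_x = 0: no horizontal applied forces, so L_x = 0.

L_x = 0, L_y = 7.000 kN, R_y = 23.00 kN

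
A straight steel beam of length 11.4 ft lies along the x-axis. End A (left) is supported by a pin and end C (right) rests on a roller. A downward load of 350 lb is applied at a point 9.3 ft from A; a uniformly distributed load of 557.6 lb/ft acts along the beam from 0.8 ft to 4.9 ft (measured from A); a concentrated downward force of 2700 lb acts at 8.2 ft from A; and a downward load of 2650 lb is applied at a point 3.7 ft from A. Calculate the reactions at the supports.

A_x = 0, A_y = 4327 lb, C_y = 3659 lb

Resultant of the distributed load: 557.6 × 4.1 = 2286.16 lb at 2.85 ft from A.
Moments about A: C_y·11.4 − 350·9.3 − (557.6·4.1)·2.85 − 2700·8.2 − 2650·3.7 = 0 → C_y = 41715.556/11.4 = 3659.26 ≈ 3659 lb.
ΣF_y = 0: A_y + 3659.26 − 350 − 557.6·4.1 − 2700 − 2650 = 0 → A_y = 4327 lb.
ΣF_x = 0: no horizontal applied forces, so A_x = 0.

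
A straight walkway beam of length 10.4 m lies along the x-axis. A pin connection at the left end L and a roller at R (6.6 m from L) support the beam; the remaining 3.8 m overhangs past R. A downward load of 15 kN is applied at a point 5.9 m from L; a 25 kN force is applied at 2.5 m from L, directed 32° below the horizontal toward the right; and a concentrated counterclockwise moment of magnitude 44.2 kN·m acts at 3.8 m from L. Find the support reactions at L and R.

L_x = -21.20 kN, L_y = 16.52 kN, R_y = 11.73 kN

ΣM about L: R_y·6.6 − 15·5.9 − 25·sin32°·2.5 + 44.2 = 0 → R_y = 77.42/6.6 = 11.7303 ≈ 11.73 kN.
ΣF_y = 0: L_y + 11.7303 − 15 − 25·sin32° = 0 → L_y = 16.52 kN.
ΣF_x = 0: L_x + 25·cos32° = 0 → L_x = -21.20 kN.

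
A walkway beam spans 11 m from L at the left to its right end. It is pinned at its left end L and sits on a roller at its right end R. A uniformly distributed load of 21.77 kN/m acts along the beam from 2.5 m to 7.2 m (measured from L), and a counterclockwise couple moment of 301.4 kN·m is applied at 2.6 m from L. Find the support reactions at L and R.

Resultant of the distributed load: 21.77 × 4.7 = 102.319 kN at 4.85 m from L.
Moments about L: R_y·11 − (21.77·4.7)·4.85 + 301.4 = 0 → R_y = 194.84715/11 = 17.7134 ≈ 17.71 kN.
ΣF_y = 0: L_y + 17.7134 − 21.77·4.7 = 0 → L_y = 84.61 kN.
ΣF_x = 0: no horizontal applied forces, so L_x = 0.

L_x = 0, L_y = 84.61 kN, R_y = 17.71 kN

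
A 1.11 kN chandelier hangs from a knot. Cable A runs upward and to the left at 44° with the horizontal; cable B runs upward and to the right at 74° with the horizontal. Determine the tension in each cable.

ΣF_x = 0: −T_A·cos44° + T_B·cos74° = 0 → T_B = 2.60973·T_A.
ΣF_y = 0: T_A·sin44° + T_B·sin74° = 1.11.
Substitute: T_A·(0.694658 + 2.60973·0.961262) = 1.11 → T_A = 0.346518 ≈ 0.3465 kN.
Then T_B = 2.60973 × 0.346518 = 0.9043 kN.

T_A = 0.3465 kN, T_B = 0.9043 kN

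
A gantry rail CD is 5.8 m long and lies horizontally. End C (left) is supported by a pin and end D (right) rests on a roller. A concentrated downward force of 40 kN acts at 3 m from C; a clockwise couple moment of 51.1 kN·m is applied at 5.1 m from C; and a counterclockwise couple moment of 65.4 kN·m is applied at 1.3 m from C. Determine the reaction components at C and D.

Taking moments about C: D_y·5.8 − 40·3 − 51.1 + 65.4 = 0 → D_y = 105.7/5.8 = 18.2241 ≈ 18.22 kN.
ΣF_y = 0: C_y + 18.2241 − 40 = 0 → C_y = 21.78 kN.
ΣF_x = 0: no horizontal applied forces, so C_x = 0.

C_x = 0, C_y = 21.78 kN, D_y = 18.22 kN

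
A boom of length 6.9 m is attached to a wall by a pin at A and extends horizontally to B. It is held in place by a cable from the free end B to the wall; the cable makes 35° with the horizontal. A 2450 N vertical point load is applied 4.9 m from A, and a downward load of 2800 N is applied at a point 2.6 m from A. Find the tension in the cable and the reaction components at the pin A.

ΣM about A: T·sin35°·6.9 − 2450·4.9 − 2800·2.6 = 0 → T = 19285/(6.9·0.573576) = 4872.81 ≈ 4873 N.
ΣF_x = 0: A_x − T·cos35° = 0 → A_x = 4872.81 × 0.819152 = 3992 N.
ΣF_y = 0: A_y + T·sin35° − 2450 − 2800 = 0 → A_y = 5250 − 4872.81 × 0.573576 = 2455 N.

T = 4873 N, A_x = 3992 N, A_y = 2455 N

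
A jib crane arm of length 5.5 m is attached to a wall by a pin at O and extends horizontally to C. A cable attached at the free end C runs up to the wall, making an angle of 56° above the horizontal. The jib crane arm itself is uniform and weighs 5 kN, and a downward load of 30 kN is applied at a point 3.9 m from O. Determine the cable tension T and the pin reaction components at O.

T = 28.68 kN, O_x = 16.03 kN, O_y = 11.23 kN

ΣM about O: T·sin56°·5.5 − 5·2.75 − 30·3.9 = 0 → T = 130.75/(5.5·0.829038) = 28.6751 ≈ 28.68 kN.
ΣF_x = 0: O_x − T·cos56° = 0 → O_x = 28.6751 × 0.559193 = 16.03 kN.
ΣF_y = 0: O_y + T·sin56° − 5 − 30 = 0 → O_y = 35 − 28.6751 × 0.829038 = 11.23 kN.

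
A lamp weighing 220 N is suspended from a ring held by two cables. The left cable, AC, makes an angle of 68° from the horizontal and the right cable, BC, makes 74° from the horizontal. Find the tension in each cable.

T_AC = 98.50 N, T_BC = 133.9 N

ΣF_x = 0: −T_AC·cos68° + T_BC·cos74° = 0 → T_BC = 1.35906·T_AC.
ΣF_y = 0: T_AC·sin68° + T_BC·sin74° = 220.
Substitute: T_AC·(0.927184 + 1.35906·0.961262) = 220 → T_AC = 98.4958 ≈ 98.50 N.
Then T_BC = 1.35906 × 98.4958 = 133.9 N.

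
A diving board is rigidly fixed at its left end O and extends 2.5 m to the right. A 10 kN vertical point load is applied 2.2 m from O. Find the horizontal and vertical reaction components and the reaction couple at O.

O_x = 0, O_y = 10.00 kN, M_O = 22.00 kN·m

ΣF_x = 0: O_x = 0.
ΣF_y = 0: O_y − 10 = 0 → O_y = 10.00 kN.
ΣM about O: M_O − 10·2.2 = 0 → M_O = 22.00 kN·m.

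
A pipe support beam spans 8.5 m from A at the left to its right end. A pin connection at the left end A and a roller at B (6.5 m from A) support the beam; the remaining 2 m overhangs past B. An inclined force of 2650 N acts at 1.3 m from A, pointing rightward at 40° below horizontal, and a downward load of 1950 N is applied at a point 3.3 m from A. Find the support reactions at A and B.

A_x = -2030 N, A_y = 2323 N, B_y = 1331 N

Taking moments about A: B_y·6.5 − 2650·sin40°·1.3 − 1950·3.3 = 0 → B_y = 8649.4/6.5 = 1330.68 ≈ 1331 N.
ΣF_y = 0: A_y + 1330.68 − 2650·sin40° − 1950 = 0 → A_y = 2323 N.
ΣF_x = 0: A_x + 2650·cos40° = 0 → A_x = -2030 N.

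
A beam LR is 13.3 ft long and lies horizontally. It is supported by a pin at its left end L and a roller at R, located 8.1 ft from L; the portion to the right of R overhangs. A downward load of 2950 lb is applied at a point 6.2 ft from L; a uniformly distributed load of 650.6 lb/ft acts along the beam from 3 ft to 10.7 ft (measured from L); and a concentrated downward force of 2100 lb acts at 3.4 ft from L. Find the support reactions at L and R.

L_x = 0, L_y = 2684 lb, R_y = 7376 lb

Resultant of the distributed load: 650.6 × 7.7 = 5009.62 lb at 6.85 ft from L.
Moments about L: R_y·8.1 − 2950·6.2 − (650.6·7.7)·6.85 − 2100·3.4 = 0 → R_y = 59745.897/8.1 = 7376.04 ≈ 7376 lb.
ΣF_y = 0: L_y + 7376.04 − 2950 − 650.6·7.7 − 2100 = 0 → L_y = 2684 lb.
ΣF_x = 0: no horizontal applied forces, so L_x = 0.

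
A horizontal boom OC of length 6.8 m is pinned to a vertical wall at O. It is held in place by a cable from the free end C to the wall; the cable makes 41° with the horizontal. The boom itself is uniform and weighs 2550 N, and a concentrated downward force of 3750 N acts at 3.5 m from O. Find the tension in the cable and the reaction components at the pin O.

T = 4885 N, O_x = 3687 N, O_y = 3095 N

ΣM about O: T·sin41°·6.8 − 2550·3.4 − 3750·3.5 = 0 → T = 21795/(6.8·0.656059) = 4885.46 ≈ 4885 N.
ΣF_x = 0: O_x − T·cos41° = 0 → O_x = 4885.46 × 0.75471 = 3687 N.
ΣF_y = 0: O_y + T·sin41° − 2550 − 3750 = 0 → O_y = 6300 − 4885.46 × 0.656059 = 3095 N.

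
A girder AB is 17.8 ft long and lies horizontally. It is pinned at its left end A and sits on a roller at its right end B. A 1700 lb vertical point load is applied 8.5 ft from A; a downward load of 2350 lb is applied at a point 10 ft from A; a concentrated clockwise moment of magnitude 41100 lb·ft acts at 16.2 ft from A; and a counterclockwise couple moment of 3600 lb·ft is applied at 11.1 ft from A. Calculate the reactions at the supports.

A_x = 0, A_y = -188.8 lb, B_y = 4239 lb

ΣM about A: B_y·17.8 − 1700·8.5 − 2350·10 − 41100 + 3600 = 0 → B_y = 75450/17.8 = 4238.76 ≈ 4239 lb.
ΣF_y = 0: A_y + 4238.76 − 1700 − 2350 = 0 → A_y = -188.8 lb.
ΣF_x = 0: no horizontal applied forces, so A_x = 0.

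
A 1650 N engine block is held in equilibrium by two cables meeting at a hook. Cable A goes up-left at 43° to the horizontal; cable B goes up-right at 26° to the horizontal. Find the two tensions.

T_A = 1589 N, T_B = 1293 N

ΣF_x = 0: −T_A·cos43° + T_B·cos26° = 0 → T_B = 0.813706·T_A.
ΣF_y = 0: T_A·sin43° + T_B·sin26° = 1650.
Substitute: T_A·(0.681998 + 0.813706·0.438371) = 1650 → T_A = 1588.52 ≈ 1589 N.
Then T_B = 0.813706 × 1588.52 = 1293 N.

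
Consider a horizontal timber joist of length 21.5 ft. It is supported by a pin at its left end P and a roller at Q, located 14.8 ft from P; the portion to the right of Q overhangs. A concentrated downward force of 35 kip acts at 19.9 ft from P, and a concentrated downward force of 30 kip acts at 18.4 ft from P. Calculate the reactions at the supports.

P_x = 0, P_y = -19.36 kip, Q_y = 84.36 kip

Moments about P: Q_y·14.8 − 35·19.9 − 30·18.4 = 0 → Q_y = 1248.5/14.8 = 84.3581 ≈ 84.36 kip.
ΣF_y = 0: P_y + 84.3581 − 35 − 30 = 0 → P_y = -19.36 kip.
ΣF_x = 0: no horizontal applied forces, so P_x = 0.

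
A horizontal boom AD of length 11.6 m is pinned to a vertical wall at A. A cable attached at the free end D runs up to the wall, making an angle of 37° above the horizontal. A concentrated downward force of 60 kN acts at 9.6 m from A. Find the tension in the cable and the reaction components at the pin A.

ΣM about A: T·sin37°·11.6 − 60·9.6 = 0 → T = 576/(11.6·0.601815) = 82.509 ≈ 82.51 kN.
ΣF_x = 0: A_x − T·cos37° = 0 → A_x = 82.509 × 0.798636 = 65.89 kN.
ΣF_y = 0: A_y + T·sin37° − 60 = 0 → A_y = 60 − 82.509 × 0.601815 = 10.34 kN.

T = 82.51 kN, A_x = 65.89 kN, A_y = 10.34 kN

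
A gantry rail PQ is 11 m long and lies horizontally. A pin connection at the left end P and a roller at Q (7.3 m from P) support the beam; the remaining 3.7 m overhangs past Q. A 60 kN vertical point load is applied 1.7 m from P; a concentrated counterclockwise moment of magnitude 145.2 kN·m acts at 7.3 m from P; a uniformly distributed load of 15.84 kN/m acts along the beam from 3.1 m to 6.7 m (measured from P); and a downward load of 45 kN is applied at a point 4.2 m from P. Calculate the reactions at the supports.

P_x = 0, P_y = 103.8 kN, Q_y = 58.25 kN

Resultant of the distributed load: 15.84 × 3.6 = 57.024 kN at 4.9 m from P.
Moments about P: Q_y·7.3 − 60·1.7 + 145.2 − (15.84·3.6)·4.9 − 45·4.2 = 0 → Q_y = 425.2176/7.3 = 58.249 ≈ 58.25 kN.
ΣF_y = 0: P_y + 58.249 − 60 − 15.84·3.6 − 45 = 0 → P_y = 103.8 kN.
ΣF_x = 0: no horizontal applied forces, so P_x = 0.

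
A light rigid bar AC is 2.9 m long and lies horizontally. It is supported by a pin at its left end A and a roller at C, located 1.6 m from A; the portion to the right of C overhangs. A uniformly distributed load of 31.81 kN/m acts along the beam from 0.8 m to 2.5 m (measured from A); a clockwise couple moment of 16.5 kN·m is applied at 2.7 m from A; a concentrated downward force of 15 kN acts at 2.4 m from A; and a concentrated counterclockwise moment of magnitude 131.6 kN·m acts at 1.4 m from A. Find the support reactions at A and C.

A_x = 0, A_y = 62.75 kN, C_y = 6.329 kN

Resultant of the distributed load: 31.81 × 1.7 = 54.077 kN at 1.65 m from A.
Moments about A: C_y·1.6 − (31.81·1.7)·1.65 − 16.5 − 15·2.4 + 131.6 = 0 → C_y = 10.12705/1.6 = 6.32941 ≈ 6.329 kN.
ΣF_y = 0: A_y + 6.32941 − 31.81·1.7 − 15 = 0 → A_y = 62.75 kN.
ΣF_x = 0: no horizontal applied forces, so A_x = 0.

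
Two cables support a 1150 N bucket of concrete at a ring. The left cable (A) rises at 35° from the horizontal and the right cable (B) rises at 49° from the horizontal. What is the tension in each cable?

ΣF_x = 0: −T_A·cos35° + T_B·cos49° = 0 → T_B = 1.2486·T_A.
ΣF_y = 0: T_A·sin35° + T_B·sin49° = 1150.
Substitute: T_A·(0.573576 + 1.2486·0.75471) = 1150 → T_A = 758.622 ≈ 758.6 N.
Then T_B = 1.2486 × 758.622 = 947.2 N.

T_A = 758.6 N, T_B = 947.2 N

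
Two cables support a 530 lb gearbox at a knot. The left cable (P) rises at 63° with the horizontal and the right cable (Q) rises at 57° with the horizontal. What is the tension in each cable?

ΣF_x = 0: −T_P·cos63° + T_Q·cos57° = 0 → T_Q = 0.833562·T_P.
ΣF_y = 0: T_P·sin63° + T_Q·sin57° = 530.
Substitute: T_P·(0.891007 + 0.833562·0.838671) = 530 → T_P = 333.314 ≈ 333.3 lb.
Then T_Q = 0.833562 × 333.314 = 277.8 lb.

T_P = 333.3 lb, T_Q = 277.8 lb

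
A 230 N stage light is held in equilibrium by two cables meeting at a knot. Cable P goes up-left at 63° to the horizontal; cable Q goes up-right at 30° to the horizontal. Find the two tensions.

ΣF_x = 0: −T_P·cos63° + T_Q·cos30° = 0 → T_Q = 0.524223·T_P.
ΣF_y = 0: T_P·sin63° + T_Q·sin30° = 230.
Substitute: T_P·(0.891007 + 0.524223·0.5) = 230 → T_P = 199.459 ≈ 199.5 N.
Then T_Q = 0.524223 × 199.459 = 104.6 N.

T_P = 199.5 N, T_Q = 104.6 N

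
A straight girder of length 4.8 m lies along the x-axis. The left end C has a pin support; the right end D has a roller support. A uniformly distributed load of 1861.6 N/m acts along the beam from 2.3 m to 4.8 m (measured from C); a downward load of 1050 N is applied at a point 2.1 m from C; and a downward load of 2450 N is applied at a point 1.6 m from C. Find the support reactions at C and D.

C_x = 0, C_y = 3436 N, D_y = 4718 N

Resultant of the distributed load: 1861.6 × 2.5 = 4654 N at 3.55 m from C.
Moments about C: D_y·4.8 − (1861.6·2.5)·3.55 − 1050·2.1 − 2450·1.6 = 0 → D_y = 22646.7/4.8 = 4718.06 ≈ 4718 N.
ΣF_y = 0: C_y + 4718.06 − 1861.6·2.5 − 1050 − 2450 = 0 → C_y = 3436 N.
ΣF_x = 0: no horizontal applied forces, so C_x = 0.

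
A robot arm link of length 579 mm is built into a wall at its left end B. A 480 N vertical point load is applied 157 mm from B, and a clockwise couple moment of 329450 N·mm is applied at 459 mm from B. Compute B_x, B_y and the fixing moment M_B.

B_x = 0, B_y = 480.0 N, M_B = 404800 N·mm

ΣF_x = 0: B_x = 0.
ΣF_y = 0: B_y − 480 = 0 → B_y = 480.0 N.
ΣM about B: M_B − 480·157 − 329450 = 0 → M_B = 404800 N·mm.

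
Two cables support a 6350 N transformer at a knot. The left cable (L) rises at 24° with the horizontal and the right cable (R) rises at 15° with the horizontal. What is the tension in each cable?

ΣF_x = 0: −T_L·cos24° + T_R·cos15° = 0 → T_R = 0.945772·T_L.
ΣF_y = 0: T_L·sin24° + T_R·sin15° = 6350.
Substitute: T_L·(0.406737 + 0.945772·0.258819) = 6350 → T_L = 9746.43 ≈ 9746 N.
Then T_R = 0.945772 × 9746.43 = 9218 N.

T_L = 9746 N, T_R = 9218 N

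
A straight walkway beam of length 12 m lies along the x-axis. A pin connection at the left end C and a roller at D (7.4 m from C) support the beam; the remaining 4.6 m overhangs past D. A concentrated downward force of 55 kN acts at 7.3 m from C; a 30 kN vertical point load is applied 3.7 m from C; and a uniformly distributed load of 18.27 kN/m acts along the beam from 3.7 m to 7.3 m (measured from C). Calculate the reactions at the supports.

Resultant of the distributed load: 18.27 × 3.6 = 65.772 kN at 5.5 m from C.
ΣM about C: D_y·7.4 − 55·7.3 − 30·3.7 − (18.27·3.6)·5.5 = 0 → D_y = 874.246/7.4 = 118.141 ≈ 118.1 kN.
ΣF_y = 0: C_y + 118.141 − 55 − 30 − 18.27·3.6 = 0 → C_y = 32.63 kN.
ΣF_x = 0: no horizontal applied forces, so C_x = 0.

C_x = 0, C_y = 32.63 kN, D_y = 118.1 kN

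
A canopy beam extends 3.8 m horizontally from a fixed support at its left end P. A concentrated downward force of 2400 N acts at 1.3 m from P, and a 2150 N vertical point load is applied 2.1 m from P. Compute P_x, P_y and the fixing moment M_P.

P_x = 0, P_y = 4550 N, M_P = 7635 N·m

ΣF_x = 0: P_x = 0.
ΣF_y = 0: P_y − 2400 − 2150 = 0 → P_y = 4550 N.
ΣM about P: M_P − 2400·1.3 − 2150·2.1 = 0 → M_P = 7635 N·m.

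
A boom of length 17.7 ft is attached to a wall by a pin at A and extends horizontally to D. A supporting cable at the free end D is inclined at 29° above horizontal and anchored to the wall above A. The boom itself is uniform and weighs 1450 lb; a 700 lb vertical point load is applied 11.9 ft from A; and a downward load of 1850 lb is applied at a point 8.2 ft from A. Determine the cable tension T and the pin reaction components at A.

ΣM about A: T·sin29°·17.7 − 1450·8.85 − 700·11.9 − 1850·8.2 = 0 → T = 36332.5/(17.7·0.48481) = 4234 lb.
ΣF_x = 0: A_x − T·cos29° = 0 → A_x = 4234 × 0.87462 = 3703 lb.
ΣF_y = 0: A_y + T·sin29° − 1450 − 700 − 1850 = 0 → A_y = 4000 − 4234 × 0.48481 = 1947 lb.

T = 4234 lb, A_x = 3703 lb, A_y = 1947 lb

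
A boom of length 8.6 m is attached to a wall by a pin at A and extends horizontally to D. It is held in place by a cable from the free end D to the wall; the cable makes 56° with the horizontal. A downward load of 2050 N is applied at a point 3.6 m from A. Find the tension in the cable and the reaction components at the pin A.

ΣM about A: T·sin56°·8.6 − 2050·3.6 = 0 → T = 7380/(8.6·0.829038) = 1035.1 ≈ 1035 N.
ΣF_x = 0: A_x − T·cos56° = 0 → A_x = 1035.1 × 0.559193 = 578.8 N.
ΣF_y = 0: A_y + T·sin56° − 2050 = 0 → A_y = 2050 − 1035.1 × 0.829038 = 1192 N.

T = 1035 N, A_x = 578.8 N, A_y = 1192 N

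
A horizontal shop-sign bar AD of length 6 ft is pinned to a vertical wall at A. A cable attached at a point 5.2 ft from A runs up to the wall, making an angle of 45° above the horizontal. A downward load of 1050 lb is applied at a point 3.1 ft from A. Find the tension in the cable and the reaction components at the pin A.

ΣM about A: T·sin45°·5.2 − 1050·3.1 = 0 → T = 3255/(5.2·0.707107) = 885.243 ≈ 885.2 lb.
ΣF_x = 0: A_x − T·cos45° = 0 → A_x = 885.243 × 0.707107 = 626.0 lb.
ΣF_y = 0: A_y + T·sin45° − 1050 = 0 → A_y = 1050 − 885.243 × 0.707107 = 424.0 lb.

T = 885.2 lb, A_x = 626.0 lb, A_y = 424.0 lb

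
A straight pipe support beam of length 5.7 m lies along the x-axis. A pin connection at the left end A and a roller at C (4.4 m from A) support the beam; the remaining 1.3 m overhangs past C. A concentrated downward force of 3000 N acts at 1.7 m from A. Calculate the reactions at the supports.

Taking moments about A: C_y·4.4 − 3000·1.7 = 0 → C_y = 5100/4.4 = 1159.09 ≈ 1159 N.
ΣF_y = 0: A_y + 1159.09 − 3000 = 0 → A_y = 1841 N.
ΣF_x = 0: no horizontal applied forces, so A_x = 0.

A_x = 0, A_y = 1841 N, C_y = 1159 N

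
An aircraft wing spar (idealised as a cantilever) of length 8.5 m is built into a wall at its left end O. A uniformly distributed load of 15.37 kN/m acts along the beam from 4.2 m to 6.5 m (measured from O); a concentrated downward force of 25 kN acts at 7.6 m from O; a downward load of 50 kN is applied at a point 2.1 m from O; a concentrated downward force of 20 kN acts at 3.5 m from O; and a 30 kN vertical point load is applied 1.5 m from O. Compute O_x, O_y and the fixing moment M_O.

Resultant of the distributed load: 15.37 × 2.3 = 35.351 kN at 5.35 m from O.
ΣF_x = 0: O_x = 0.
ΣF_y = 0: O_y − 15.37·2.3 − 25 − 50 − 20 − 30 = 0 → O_y = 160.4 kN.
ΣM about O: M_O − (15.37·2.3)·5.35 − 25·7.6 − 50·2.1 − 20·3.5 − 30·1.5 = 0 → M_O = 599.1 kN·m.

O_x = 0, O_y = 160.4 kN, M_O = 599.1 kN·m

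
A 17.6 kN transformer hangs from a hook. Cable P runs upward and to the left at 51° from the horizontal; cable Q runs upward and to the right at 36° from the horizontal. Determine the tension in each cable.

T_P = 14.26 kN, T_Q = 11.09 kN

ΣF_x = 0: −T_P·cos51° + T_Q·cos36° = 0 → T_Q = 0.777883·T_P.
ΣF_y = 0: T_P·sin51° + T_Q·sin36° = 17.6.
Substitute: T_P·(0.777146 + 0.777883·0.587785) = 17.6 → T_P = 14.2582 ≈ 14.26 kN.
Then T_Q = 0.777883 × 14.2582 = 11.09 kN.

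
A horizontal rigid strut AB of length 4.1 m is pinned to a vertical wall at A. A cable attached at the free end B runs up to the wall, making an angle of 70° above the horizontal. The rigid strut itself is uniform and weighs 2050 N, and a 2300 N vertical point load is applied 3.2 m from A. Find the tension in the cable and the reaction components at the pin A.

ΣM about A: T·sin70°·4.1 − 2050·2.05 − 2300·3.2 = 0 → T = 11562.5/(4.1·0.939693) = 3001.11 ≈ 3001 N.
ΣF_x = 0: A_x − T·cos70° = 0 → A_x = 3001.11 × 0.34202 = 1026 N.
ΣF_y = 0: A_y + T·sin70° − 2050 − 2300 = 0 → A_y = 4350 − 3001.11 × 0.939693 = 1530 N.

T = 3001 N, A_x = 1026 N, A_y = 1530 N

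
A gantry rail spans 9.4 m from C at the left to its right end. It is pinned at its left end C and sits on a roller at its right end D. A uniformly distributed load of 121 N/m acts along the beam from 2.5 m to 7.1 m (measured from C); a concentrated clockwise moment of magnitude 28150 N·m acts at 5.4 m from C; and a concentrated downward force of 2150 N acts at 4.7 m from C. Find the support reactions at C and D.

Resultant of the distributed load: 121 × 4.6 = 556.6 N at 4.8 m from C.
Moments about C: D_y·9.4 − (121·4.6)·4.8 − 28150 − 2150·4.7 = 0 → D_y = 40926.68/9.4 = 4353.9 ≈ 4354 N.
ΣF_y = 0: C_y + 4353.9 − 121·4.6 − 2150 = 0 → C_y = -1647 N.
ΣF_x = 0: no horizontal applied forces, so C_x = 0.

C_x = 0, C_y = -1647 N, D_y = 4354 N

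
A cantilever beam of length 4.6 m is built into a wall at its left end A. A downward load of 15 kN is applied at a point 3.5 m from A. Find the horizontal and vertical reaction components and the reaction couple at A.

A_x = 0, A_y = 15.00 kN, M_A = 52.50 kN·m

ΣF_x = 0: A_x = 0.
ΣF_y = 0: A_y − 15 = 0 → A_y = 15.00 kN.
ΣM about A: M_A − 15·3.5 = 0 → M_A = 52.50 kN·m.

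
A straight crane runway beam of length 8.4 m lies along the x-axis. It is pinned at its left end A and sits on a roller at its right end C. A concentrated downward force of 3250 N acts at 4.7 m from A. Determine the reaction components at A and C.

A_x = 0, A_y = 1432 N, C_y = 1818 N

Moments about A: C_y·8.4 − 3250·4.7 = 0 → C_y = 15275/8.4 = 1818.45 ≈ 1818 N.
ΣF_y = 0: A_y + 1818.45 − 3250 = 0 → A_y = 1432 N.
ΣF_x = 0: no horizontal applied forces, so A_x = 0.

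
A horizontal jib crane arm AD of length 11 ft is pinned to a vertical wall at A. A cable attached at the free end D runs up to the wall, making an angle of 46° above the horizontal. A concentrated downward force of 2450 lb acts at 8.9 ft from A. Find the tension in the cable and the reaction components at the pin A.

ΣM about A: T·sin46°·11 − 2450·8.9 = 0 → T = 21805/(11·0.71934) = 2755.68 ≈ 2756 lb.
ΣF_x = 0: A_x − T·cos46° = 0 → A_x = 2755.68 × 0.694658 = 1914 lb.
ΣF_y = 0: A_y + T·sin46° − 2450 = 0 → A_y = 2450 − 2755.68 × 0.71934 = 467.7 lb.

T = 2756 lb, A_x = 1914 lb, A_y = 467.7 lb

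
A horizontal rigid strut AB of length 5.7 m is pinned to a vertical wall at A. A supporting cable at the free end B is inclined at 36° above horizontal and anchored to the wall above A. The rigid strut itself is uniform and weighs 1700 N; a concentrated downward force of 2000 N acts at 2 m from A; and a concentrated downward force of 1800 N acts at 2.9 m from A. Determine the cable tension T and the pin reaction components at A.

ΣM about A: T·sin36°·5.7 − 1700·2.85 − 2000·2 − 1800·2.9 = 0 → T = 14065/(5.7·0.587785) = 4198.04 ≈ 4198 N.
ΣF_x = 0: A_x − T·cos36° = 0 → A_x = 4198.04 × 0.809017 = 3396 N.
ΣF_y = 0: A_y + T·sin36° − 1700 − 2000 − 1800 = 0 → A_y = 5500 − 4198.04 × 0.587785 = 3032 N.

T = 4198 N, A_x = 3396 N, A_y = 3032 N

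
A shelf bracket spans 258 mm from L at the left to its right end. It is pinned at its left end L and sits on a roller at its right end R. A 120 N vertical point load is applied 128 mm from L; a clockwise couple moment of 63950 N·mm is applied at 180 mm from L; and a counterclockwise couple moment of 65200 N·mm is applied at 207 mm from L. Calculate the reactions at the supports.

Taking moments about L: R_y·258 − 120·128 − 63950 + 65200 = 0 → R_y = 14110/258 = 54.6899 ≈ 54.69 N.
ΣF_y = 0: L_y + 54.6899 − 120 = 0 → L_y = 65.31 N.
ΣF_x = 0: no horizontal applied forces, so L_x = 0.

L_x = 0, L_y = 65.31 N, R_y = 54.69 N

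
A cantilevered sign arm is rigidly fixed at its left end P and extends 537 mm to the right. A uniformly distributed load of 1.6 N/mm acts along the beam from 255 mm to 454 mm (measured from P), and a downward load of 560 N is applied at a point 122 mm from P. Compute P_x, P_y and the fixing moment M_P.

P_x = 0, P_y = 878.4 N, M_P = 181200 N·mm

Resultant of the distributed load: 1.6 × 199 = 318.4 N at 354.5 mm from P.
ΣF_x = 0: P_x = 0.
ΣF_y = 0: P_y − 1.6·199 − 560 = 0 → P_y = 878.4 N.
ΣM about P: M_P − (1.6·199)·354.5 − 560·122 = 0 → M_P = 181200 N·mm.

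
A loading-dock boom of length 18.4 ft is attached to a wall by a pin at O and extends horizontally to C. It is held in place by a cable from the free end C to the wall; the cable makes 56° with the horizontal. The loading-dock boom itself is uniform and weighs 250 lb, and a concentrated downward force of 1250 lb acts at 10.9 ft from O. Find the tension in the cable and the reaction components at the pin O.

T = 1044 lb, O_x = 583.8 lb, O_y = 634.5 lb

ΣM about O: T·sin56°·18.4 − 250·9.2 − 1250·10.9 = 0 → T = 15925/(18.4·0.829038) = 1043.97 ≈ 1044 lb.
ΣF_x = 0: O_x − T·cos56° = 0 → O_x = 1043.97 × 0.559193 = 583.8 lb.
ΣF_y = 0: O_y + T·sin56° − 250 − 1250 = 0 → O_y = 1500 − 1043.97 × 0.829038 = 634.5 lb.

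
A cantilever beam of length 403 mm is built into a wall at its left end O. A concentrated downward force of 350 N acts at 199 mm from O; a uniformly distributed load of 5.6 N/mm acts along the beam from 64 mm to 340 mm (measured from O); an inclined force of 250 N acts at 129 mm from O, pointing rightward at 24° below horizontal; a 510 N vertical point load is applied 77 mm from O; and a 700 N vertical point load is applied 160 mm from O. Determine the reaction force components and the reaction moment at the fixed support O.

O_x = -228.4 N, O_y = 3207 N, M_O = 546200 N·mm

Resultant of the distributed load: 5.6 × 276 = 1545.6 N at 202 mm from O.
ΣF_x = 0: O_x + 250·cos24° = 0 → O_x = -228.4 N.
ΣF_y = 0: O_y − 350 − 5.6·276 − 250·sin24° − 510 − 700 = 0 → O_y = 3207 N.
ΣM about O: M_O − 350·199 − (5.6·276)·202 − 250·sin24°·129 − 510·77 − 700·160 = 0 → M_O = 546200 N·mm.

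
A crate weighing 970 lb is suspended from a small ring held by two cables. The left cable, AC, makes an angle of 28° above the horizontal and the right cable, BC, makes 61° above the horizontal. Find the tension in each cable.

T_AC = 470.3 lb, T_BC = 856.6 lb

ΣF_x = 0: −T_AC·cos28° + T_BC·cos61° = 0 → T_BC = 1.82123·T_AC.
ΣF_y = 0: T_AC·sin28° + T_BC·sin61° = 970.
Substitute: T_AC·(0.469472 + 1.82123·0.87462) = 970 → T_AC = 470.336 ≈ 470.3 lb.
Then T_BC = 1.82123 × 470.336 = 856.6 lb.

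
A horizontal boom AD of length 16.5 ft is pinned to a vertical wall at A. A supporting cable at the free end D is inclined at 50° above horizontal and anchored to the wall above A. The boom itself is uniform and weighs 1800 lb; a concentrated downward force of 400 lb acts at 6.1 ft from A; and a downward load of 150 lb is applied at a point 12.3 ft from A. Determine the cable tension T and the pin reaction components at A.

T = 1514 lb, A_x = 973.1 lb, A_y = 1190 lb

ΣM about A: T·sin50°·16.5 − 1800·8.25 − 400·6.1 − 150·12.3 = 0 → T = 19135/(16.5·0.766044) = 1513.88 ≈ 1514 lb.
ΣF_x = 0: A_x − T·cos50° = 0 → A_x = 1513.88 × 0.642788 = 973.1 lb.
ΣF_y = 0: A_y + T·sin50° − 1800 − 400 − 150 = 0 → A_y = 2350 − 1513.88 × 0.766044 = 1190 lb.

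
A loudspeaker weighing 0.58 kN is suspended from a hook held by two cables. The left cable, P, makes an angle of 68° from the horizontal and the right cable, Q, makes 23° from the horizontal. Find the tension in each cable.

ΣF_x = 0: −T_P·cos68° + T_Q·cos23° = 0 → T_Q = 0.406958·T_P.
ΣF_y = 0: T_P·sin68° + T_Q·sin23° = 0.58.
Substitute: T_P·(0.927184 + 0.406958·0.390731) = 0.58 → T_P = 0.533974 ≈ 0.5340 kN.
Then T_Q = 0.406958 × 0.533974 = 0.2173 kN.

T_P = 0.5340 kN, T_Q = 0.2173 kN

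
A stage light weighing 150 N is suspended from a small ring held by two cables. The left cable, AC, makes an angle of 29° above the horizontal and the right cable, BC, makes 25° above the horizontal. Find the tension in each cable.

ΣF_x = 0: −T_AC·cos29° + T_BC·cos25° = 0 → T_BC = 0.965036·T_AC.
ΣF_y = 0: T_AC·sin29° + T_BC·sin25° = 150.
Substitute: T_AC·(0.48481 + 0.965036·0.422618) = 150 → T_AC = 168.039 ≈ 168.0 N.
Then T_BC = 0.965036 × 168.039 = 162.2 N.

T_AC = 168.0 N, T_BC = 162.2 N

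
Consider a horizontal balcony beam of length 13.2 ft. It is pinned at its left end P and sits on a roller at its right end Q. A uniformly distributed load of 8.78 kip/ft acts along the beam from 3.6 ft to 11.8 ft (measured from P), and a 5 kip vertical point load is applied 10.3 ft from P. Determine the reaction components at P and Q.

Resultant of the distributed load: 8.78 × 8.2 = 71.996 kip at 7.7 ft from P.
Moments about P: Q_y·13.2 − (8.78·8.2)·7.7 − 5·10.3 = 0 → Q_y = 605.8692/13.2 = 45.8992 ≈ 45.90 kip.
ΣF_y = 0: P_y + 45.8992 − 8.78·8.2 − 5 = 0 → P_y = 31.10 kip.
ΣF_x = 0: no horizontal applied forces, so P_x = 0.

P_x = 0, P_y = 31.10 kip, Q_y = 45.90 kip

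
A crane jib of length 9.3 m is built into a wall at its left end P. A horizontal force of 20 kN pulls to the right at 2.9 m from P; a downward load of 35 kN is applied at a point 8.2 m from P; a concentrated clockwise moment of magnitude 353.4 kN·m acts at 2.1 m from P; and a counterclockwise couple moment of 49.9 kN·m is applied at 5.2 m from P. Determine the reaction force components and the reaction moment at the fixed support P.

P_x = -20.00 kN, P_y = 35.00 kN, M_P = 590.5 kN·m

ΣF_x = 0: P_x + 20 = 0 → P_x = -20.00 kN.
ΣF_y = 0: P_y − 35 = 0 → P_y = 35.00 kN.
ΣM about P: M_P − 35·8.2 − 353.4 + 49.9 = 0 → M_P = 590.5 kN·m.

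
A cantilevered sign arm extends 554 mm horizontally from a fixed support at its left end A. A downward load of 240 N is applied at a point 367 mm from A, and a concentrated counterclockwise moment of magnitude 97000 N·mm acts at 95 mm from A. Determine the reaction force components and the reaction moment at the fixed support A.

A_x = 0, A_y = 240.0 N, M_A = -8920 N·mm

ΣF_x = 0: A_x = 0.
ΣF_y = 0: A_y − 240 = 0 → A_y = 240.0 N.
ΣM about A: M_A − 240·367 + 97000 = 0 → M_A = -8920 N·mm.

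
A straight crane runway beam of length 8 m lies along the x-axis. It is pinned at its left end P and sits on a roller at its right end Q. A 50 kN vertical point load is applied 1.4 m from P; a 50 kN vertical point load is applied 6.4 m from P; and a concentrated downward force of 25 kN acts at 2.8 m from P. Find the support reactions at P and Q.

Moments about P: Q_y·8 − 50·1.4 − 50·6.4 − 25·2.8 = 0 → Q_y = 460/8 = 57.50 kN.
ΣF_y = 0: P_y + 57.5 − 50 − 50 − 25 = 0 → P_y = 67.50 kN.
ΣF_x = 0: no horizontal applied forces, so P_x = 0.

P_x = 0, P_y = 67.50 kN, Q_y = 57.50 kN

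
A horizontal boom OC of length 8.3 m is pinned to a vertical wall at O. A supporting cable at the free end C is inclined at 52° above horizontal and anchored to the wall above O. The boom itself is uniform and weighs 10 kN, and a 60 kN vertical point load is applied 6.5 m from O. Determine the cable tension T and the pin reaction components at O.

T = 65.97 kN, O_x = 40.62 kN, O_y = 18.01 kN

ΣM about O: T·sin52°·8.3 − 10·4.15 − 60·6.5 = 0 → T = 431.5/(8.3·0.788011) = 65.9736 ≈ 65.97 kN.
ΣF_x = 0: O_x − T·cos52° = 0 → O_x = 65.9736 × 0.615661 = 40.62 kN.
ΣF_y = 0: O_y + T·sin52° − 10 − 60 = 0 → O_y = 70 − 65.9736 × 0.788011 = 18.01 kN.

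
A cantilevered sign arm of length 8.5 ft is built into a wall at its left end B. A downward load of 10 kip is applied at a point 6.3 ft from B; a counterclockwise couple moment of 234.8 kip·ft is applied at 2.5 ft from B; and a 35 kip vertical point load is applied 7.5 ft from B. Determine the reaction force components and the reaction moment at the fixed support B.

ΣF_x = 0: B_x = 0.
ΣF_y = 0: B_y − 10 − 35 = 0 → B_y = 45.00 kip.
ΣM about B: M_B − 10·6.3 + 234.8 − 35·7.5 = 0 → M_B = 90.70 kip·ft.

B_x = 0, B_y = 45.00 kip, M_B = 90.70 kip·ft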